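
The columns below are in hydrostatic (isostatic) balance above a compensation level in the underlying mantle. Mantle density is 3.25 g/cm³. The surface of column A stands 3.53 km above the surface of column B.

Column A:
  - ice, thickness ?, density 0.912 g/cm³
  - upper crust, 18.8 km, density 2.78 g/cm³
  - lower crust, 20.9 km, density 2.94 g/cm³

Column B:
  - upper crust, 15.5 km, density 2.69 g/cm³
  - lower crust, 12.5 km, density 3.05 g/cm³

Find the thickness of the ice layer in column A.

3.14 km

Take the compensation level at the base of the deeper column (depth z_c below the surface of column A) and equate Σ ρ_i t_i down to z_c; mantle fills any gap and the z_c terms cancel.
Column A: x×0.912 + 18.8×2.78 + 20.9×2.94 + (z_c − 39.7 − x)×3.25
Column B: 3.53×0 + 15.5×2.69 + 12.5×3.05 + (z_c − 3.53 − 28)×3.25
The z_c×3.25 term appears on both sides and cancels. Collect the known terms of each column as K = Σ(ρt)_known − 3.25 × (depth of known layers): K_A = 113.71 − 3.25×39.7 = −15.315; K_B = 79.82 − 3.25×(3.53 + 28) = −22.6525.
Balance: K_A − x×(3.25 − 0.912) = K_B, so x = (K_A − K_B)/(3.25 − 0.912) = 7.3375/2.338 = 3.14 km.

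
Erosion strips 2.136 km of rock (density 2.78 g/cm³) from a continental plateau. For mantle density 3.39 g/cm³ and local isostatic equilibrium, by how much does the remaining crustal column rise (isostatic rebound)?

1.75 km

Unloading: uplift u = e ρ_c/ρ_m = 2.136 km × 2.78/3.39 = 1.75 km.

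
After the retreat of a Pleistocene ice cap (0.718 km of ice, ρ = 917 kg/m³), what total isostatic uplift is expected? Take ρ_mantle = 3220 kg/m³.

0.204 km

Removing the load lets mantle flow back in; uplift u satisfies ρ_ice t = ρ_m u.
u = t ρ_ice/ρ_m = 0.718 km × 917/3220 = 0.204 km.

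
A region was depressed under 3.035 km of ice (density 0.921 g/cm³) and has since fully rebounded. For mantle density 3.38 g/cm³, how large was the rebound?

0.827 km

Removing the load lets mantle flow back in; uplift u satisfies ρ_ice t = ρ_m u.
u = t ρ_ice/ρ_m = 3.035 km × 0.921/3.38 = 0.827 km.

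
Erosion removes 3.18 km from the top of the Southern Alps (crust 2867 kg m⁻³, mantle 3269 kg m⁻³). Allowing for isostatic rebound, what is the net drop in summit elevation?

0.391 km

Rebound u = e ρ_c/ρ_m = 3.18 km × 2867/3269 = 2.789 km.
Net surface drop = e − u = 3.18 km − 2.789 km = e (ρ_m − ρ_c)/ρ_m = 0.391 km.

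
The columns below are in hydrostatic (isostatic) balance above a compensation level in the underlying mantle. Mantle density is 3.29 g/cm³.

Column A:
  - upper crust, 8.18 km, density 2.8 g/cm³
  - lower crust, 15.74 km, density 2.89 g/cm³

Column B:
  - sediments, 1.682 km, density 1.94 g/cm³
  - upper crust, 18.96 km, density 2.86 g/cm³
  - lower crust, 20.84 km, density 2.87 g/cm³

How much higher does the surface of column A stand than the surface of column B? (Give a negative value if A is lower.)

For any compensation level in the mantle, the mantle terms cancel and isostasy reduces to e = (Σt_A − Σt_B) − (Σ(ρt)_A − Σ(ρt)_B) / ρ_m.
Σt_A = 23.92 km; Σt_B = 41.482 km; Σ(ρt)_A = 68.3926; Σ(ρt)_B = 117.29948 (in km·g/cm³).
e = (23.92 − 41.482) − (68.3926 − 117.29948) / 3.29 = −2.7 km.

−2.7 km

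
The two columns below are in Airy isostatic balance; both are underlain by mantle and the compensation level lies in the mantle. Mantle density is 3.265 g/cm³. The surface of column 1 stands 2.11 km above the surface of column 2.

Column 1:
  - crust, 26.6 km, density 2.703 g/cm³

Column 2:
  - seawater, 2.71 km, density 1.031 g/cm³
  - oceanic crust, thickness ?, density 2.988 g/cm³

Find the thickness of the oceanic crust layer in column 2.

Take the compensation level at the base of the deeper column (depth z_c below the surface of column 1) and equate Σ ρ_i t_i down to z_c; mantle fills any gap and the z_c terms cancel.
Column 1: 26.6×2.703 + (z_c − 26.6)×3.265
Column 2: 2.11×0 + 2.71×1.031 + x×2.988 + (z_c − 2.11 − 2.71 − x)×3.265
The z_c×3.265 term appears on both sides and cancels. Collect the known terms of each column as K = Σ(ρt)_known − 3.265 × (depth of known layers): K_1 = 71.8998 − 3.265×26.6 = −14.9492; K_2 = 2.79401 − 3.265×(2.11 + 2.71) = −12.94329.
Balance: K_1 = K_2 − x×(3.265 − 2.988), so x = (K_2 − K_1)/(3.265 − 2.988) = 2.00591/0.277 = 7.24 km.

7.24 km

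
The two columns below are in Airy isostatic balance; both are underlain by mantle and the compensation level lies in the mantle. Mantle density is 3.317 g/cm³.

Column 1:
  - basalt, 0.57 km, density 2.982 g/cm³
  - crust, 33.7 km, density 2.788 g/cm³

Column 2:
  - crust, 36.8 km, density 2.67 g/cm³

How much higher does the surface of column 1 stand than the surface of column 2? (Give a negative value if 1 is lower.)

For any compensation level in the mantle, the mantle terms cancel and isostasy reduces to e = (Σt_1 − Σt_2) − (Σ(ρt)_1 − Σ(ρt)_2) / ρ_m.
Σt_1 = 34.27 km; Σt_2 = 36.8 km; Σ(ρt)_1 = 95.65534; Σ(ρt)_2 = 98.256 (in km·g/cm³).
e = (34.27 − 36.8) − (95.65534 − 98.256) / 3.317 = −1.75 km.

−1.75 km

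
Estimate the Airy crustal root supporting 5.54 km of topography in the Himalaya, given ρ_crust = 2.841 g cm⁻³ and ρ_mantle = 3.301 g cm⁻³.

For local isostatic compensation: the weight of the topography is balanced by the buoyancy of the root, ρ_c h = (ρ_m − ρ_c) r.
r = h · ρ_c / (ρ_m − ρ_c) = 5.54 km × 2.841 / (3.301 − 2.841) = 34.2 km.

34.2 km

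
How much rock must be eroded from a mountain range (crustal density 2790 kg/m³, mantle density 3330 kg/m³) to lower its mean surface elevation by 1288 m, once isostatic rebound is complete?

Net drop Δ = e − u = e − e ρ_c/ρ_m = e (ρ_m − ρ_c)/ρ_m.
e = Δ ρ_m/(ρ_m − ρ_c) = 1288 m × 3330/540 = 7940 m.

7940 m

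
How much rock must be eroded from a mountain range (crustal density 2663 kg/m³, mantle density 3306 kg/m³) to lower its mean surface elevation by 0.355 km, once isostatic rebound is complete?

1.83 km

Net drop Δ = e − u = e − e ρ_c/ρ_m = e (ρ_m − ρ_c)/ρ_m.
e = Δ ρ_m/(ρ_m − ρ_c) = 0.355 km × 3306/643 = 1.83 km.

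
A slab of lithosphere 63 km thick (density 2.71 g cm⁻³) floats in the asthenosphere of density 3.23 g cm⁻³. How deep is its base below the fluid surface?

Draft d = t ρ_obj/ρ_fluid = 63 km × 2.71/3.23 = 52.9 km.

52.9 km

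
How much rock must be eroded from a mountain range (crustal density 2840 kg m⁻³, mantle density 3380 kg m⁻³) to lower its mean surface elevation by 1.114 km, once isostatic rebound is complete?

Net drop Δ = e − u = e − e ρ_c/ρ_m = e (ρ_m − ρ_c)/ρ_m.
e = Δ ρ_m/(ρ_m − ρ_c) = 1.114 km × 3380/540 = 6.97 km.

6.97 km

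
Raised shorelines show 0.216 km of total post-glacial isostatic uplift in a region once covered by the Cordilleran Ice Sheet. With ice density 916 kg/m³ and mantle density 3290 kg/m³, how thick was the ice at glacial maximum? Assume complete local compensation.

0.776 km

u = t ρ_ice/ρ_m → t = u ρ_m/ρ_ice = 0.216 km × 3290/916 = 0.776 km.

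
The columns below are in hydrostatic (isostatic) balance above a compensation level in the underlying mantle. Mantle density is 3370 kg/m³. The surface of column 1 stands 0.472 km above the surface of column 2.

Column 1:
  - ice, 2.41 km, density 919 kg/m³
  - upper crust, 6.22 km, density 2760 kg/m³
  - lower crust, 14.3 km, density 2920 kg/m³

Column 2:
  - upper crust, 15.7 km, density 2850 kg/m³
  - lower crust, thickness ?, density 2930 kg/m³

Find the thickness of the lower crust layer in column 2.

14.5 km

Take the compensation level at the base of the deeper column (depth z_c below the surface of column 1) and equate Σ ρ_i t_i down to z_c; mantle fills any gap and the z_c terms cancel.
Column 1: 2.41×919 + 6.22×2760 + 14.3×2920 + (z_c − 22.93)×3370
Column 2: 0.472×0 + 15.7×2850 + x×2930 + (z_c − 0.472 − 15.7 − x)×3370
The z_c×3370 term appears on both sides and cancels. Collect the known terms of each column as K = Σ(ρt)_known − 3370 × (depth of known layers): K_1 = 61137.99 − 3370×22.93 = −16136.11; K_2 = 44745 − 3370×(0.472 + 15.7) = −9754.64.
Balance: K_1 = K_2 − x×(3370 − 2930), so x = (K_2 − K_1)/(3370 − 2930) = 6381.47/440 = 14.5 km.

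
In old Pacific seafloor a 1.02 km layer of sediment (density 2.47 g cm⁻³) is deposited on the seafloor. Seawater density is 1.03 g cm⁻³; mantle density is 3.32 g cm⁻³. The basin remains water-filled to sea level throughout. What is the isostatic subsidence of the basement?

Submarine loading: the sediment displaces seawater, and the subsidence is in turn flooded, so s (ρ_m − ρ_w) = t (ρ_sed − ρ_w).
s = 1.02 km × (2.47 − 1.03) / (3.32 − 1.03) = 0.641 km.

0.641 km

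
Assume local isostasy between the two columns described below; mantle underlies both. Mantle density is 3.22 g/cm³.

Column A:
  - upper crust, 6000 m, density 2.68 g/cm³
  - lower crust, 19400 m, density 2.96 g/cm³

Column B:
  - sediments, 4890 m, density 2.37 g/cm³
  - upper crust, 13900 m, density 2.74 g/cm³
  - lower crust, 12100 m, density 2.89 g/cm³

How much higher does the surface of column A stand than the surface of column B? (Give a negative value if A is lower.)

−2030 m

For any compensation level in the mantle, the mantle terms cancel and isostasy reduces to e = (Σt_A − Σt_B) − (Σ(ρt)_A − Σ(ρt)_B) / ρ_m.
Σt_A = 25400 m; Σt_B = 30890 m; Σ(ρt)_A = 73504; Σ(ρt)_B = 84644.3 (in m·g/cm³).
e = (25400 − 30890) − (73504 − 84644.3) / 3.22 = −2030 m.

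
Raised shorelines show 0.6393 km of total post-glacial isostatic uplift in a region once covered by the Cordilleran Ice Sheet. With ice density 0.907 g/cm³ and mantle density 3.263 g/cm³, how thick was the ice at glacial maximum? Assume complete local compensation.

2.3 km

u = t ρ_ice/ρ_m → t = u ρ_m/ρ_ice = 0.6393 km × 3.263/0.907 = 2.3 km.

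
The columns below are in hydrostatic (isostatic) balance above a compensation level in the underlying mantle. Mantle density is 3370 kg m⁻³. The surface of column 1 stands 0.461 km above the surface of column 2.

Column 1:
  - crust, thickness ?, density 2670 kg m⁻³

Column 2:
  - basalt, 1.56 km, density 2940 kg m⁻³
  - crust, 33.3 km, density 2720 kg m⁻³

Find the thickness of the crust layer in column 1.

Take the compensation level at the base of the deeper column (depth z_c below the surface of column 1) and equate Σ ρ_i t_i down to z_c; mantle fills any gap and the z_c terms cancel.
Column 1: x×2670 + (z_c − 0 − x)×3370
Column 2: 0.461×0 + 1.56×2940 + 33.3×2720 + (z_c − 0.461 − 34.86)×3370
The z_c×3370 term appears on both sides and cancels. Collect the known terms of each column as K = Σ(ρt)_known − 3370 × (depth of known layers): K_1 = 0 − 3370×0 = 0; K_2 = 95162.4 − 3370×(0.461 + 34.86) = −23869.37.
Balance: K_1 − x×(3370 − 2670) = K_2, so x = (K_1 − K_2)/(3370 − 2670) = 23869.4/700 = 34.1 km.

34.1 km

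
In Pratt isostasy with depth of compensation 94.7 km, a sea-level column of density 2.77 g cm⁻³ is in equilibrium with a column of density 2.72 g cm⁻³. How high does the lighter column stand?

1.74 km

ρ_ref D = ρ (D + h) → h = D (ρ_ref − ρ)/ρ.
h = 94.7 km × (2.77 − 2.72)/2.72 = 1.74 km.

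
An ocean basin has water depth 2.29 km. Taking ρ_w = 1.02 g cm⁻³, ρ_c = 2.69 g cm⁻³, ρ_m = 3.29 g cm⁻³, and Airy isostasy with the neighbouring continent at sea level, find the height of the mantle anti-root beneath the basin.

6.37 km

In Airy isostatic equilibrium: replacing crust with seawater at the top is compensated by replacing crust with mantle at the base: d (ρ_c − ρ_w) = a (ρ_m − ρ_c).
a = d (ρ_c − ρ_w)/(ρ_m − ρ_c) = 2.29 km × 1.67/0.6 = 6.37 km.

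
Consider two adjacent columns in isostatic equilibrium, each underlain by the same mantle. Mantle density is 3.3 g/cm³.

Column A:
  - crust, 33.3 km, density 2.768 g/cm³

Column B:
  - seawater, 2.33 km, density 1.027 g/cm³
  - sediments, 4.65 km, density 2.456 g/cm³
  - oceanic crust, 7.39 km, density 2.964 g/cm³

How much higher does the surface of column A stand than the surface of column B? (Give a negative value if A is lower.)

1.82 km

For any compensation level in the mantle, the mantle terms cancel and isostasy reduces to e = (Σt_A − Σt_B) − (Σ(ρt)_A − Σ(ρt)_B) / ρ_m.
Σt_A = 33.3 km; Σt_B = 14.37 km; Σ(ρt)_A = 92.1744; Σ(ρt)_B = 35.71727 (in km·g/cm³).
e = (33.3 − 14.37) − (92.1744 − 35.71727) / 3.3 = 1.82 km.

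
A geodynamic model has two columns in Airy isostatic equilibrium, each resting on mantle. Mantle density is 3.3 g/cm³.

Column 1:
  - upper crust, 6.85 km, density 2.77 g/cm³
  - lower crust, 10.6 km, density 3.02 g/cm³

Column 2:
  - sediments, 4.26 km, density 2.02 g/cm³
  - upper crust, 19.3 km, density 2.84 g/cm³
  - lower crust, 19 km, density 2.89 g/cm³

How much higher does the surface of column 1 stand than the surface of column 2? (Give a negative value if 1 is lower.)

For any compensation level in the mantle, the mantle terms cancel and isostasy reduces to e = (Σt_1 − Σt_2) − (Σ(ρt)_1 − Σ(ρt)_2) / ρ_m.
Σt_1 = 17.45 km; Σt_2 = 42.56 km; Σ(ρt)_1 = 50.9865; Σ(ρt)_2 = 118.3272 (in km·g/cm³).
e = (17.45 − 42.56) − (50.9865 − 118.3272) / 3.3 = −4.7 km.

−4.7 km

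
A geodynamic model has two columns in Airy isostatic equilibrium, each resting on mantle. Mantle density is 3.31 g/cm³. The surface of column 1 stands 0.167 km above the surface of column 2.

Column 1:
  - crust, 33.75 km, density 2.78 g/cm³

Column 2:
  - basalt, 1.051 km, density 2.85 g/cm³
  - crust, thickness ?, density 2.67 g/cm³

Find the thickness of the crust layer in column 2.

26.3 km

Take the compensation level at the base of the deeper column (depth z_c below the surface of column 1) and equate Σ ρ_i t_i down to z_c; mantle fills any gap and the z_c terms cancel.
Column 1: 33.75×2.78 + (z_c − 33.75)×3.31
Column 2: 0.167×0 + 1.051×2.85 + x×2.67 + (z_c − 0.167 − 1.051 − x)×3.31
The z_c×3.31 term appears on both sides and cancels. Collect the known terms of each column as K = Σ(ρt)_known − 3.31 × (depth of known layers): K_1 = 93.825 − 3.31×33.75 = −17.8875; K_2 = 2.99535 − 3.31×(0.167 + 1.051) = −1.03623.
Balance: K_1 = K_2 − x×(3.31 − 2.67), so x = (K_2 − K_1)/(3.31 − 2.67) = 16.8513/0.64 = 26.3 km.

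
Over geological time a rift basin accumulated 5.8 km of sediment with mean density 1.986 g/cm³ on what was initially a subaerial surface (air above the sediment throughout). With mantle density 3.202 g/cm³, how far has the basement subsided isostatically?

3.6 km

Subaerial load: s = t ρ_sed / ρ_m = 5.8 km × 1.986/3.202 = 3.6 km.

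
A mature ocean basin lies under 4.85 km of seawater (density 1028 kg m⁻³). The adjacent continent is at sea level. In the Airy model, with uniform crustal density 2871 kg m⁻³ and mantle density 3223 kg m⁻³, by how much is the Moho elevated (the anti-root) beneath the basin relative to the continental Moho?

By Archimedes' principle applied to the lithosphere: replacing crust with seawater at the top is compensated by replacing crust with mantle at the base: d (ρ_c − ρ_w) = a (ρ_m − ρ_c).
a = d (ρ_c − ρ_w)/(ρ_m − ρ_c) = 4.85 km × 1843/352 = 25.4 km.

25.4 km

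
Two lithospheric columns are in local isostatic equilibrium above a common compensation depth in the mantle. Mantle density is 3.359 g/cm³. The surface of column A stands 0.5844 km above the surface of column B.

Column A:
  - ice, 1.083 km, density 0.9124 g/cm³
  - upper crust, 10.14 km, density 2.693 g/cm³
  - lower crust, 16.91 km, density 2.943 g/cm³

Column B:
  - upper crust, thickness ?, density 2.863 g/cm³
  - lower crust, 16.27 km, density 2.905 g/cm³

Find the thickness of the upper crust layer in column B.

Take the compensation level at the base of the deeper column (depth z_c below the surface of column A) and equate Σ ρ_i t_i down to z_c; mantle fills any gap and the z_c terms cancel.
Column A: 1.083×0.9124 + 10.14×2.693 + 16.91×2.943 + (z_c − 28.133)×3.359
Column B: 0.5844×0 + x×2.863 + 16.27×2.905 + (z_c − 0.5844 − 16.27 − x)×3.359
The z_c×3.359 term appears on both sides and cancels. Collect the known terms of each column as K = Σ(ρt)_known − 3.359 × (depth of known layers): K_A = 78.0612792 − 3.359×28.133 = −16.4374678; K_B = 47.26435 − 3.359×(0.5844 + 16.27) = −9.3495796.
Balance: K_A = K_B − x×(3.359 − 2.863), so x = (K_B − K_A)/(3.359 − 2.863) = 7.08789/0.496 = 14.3 km.

14.3 km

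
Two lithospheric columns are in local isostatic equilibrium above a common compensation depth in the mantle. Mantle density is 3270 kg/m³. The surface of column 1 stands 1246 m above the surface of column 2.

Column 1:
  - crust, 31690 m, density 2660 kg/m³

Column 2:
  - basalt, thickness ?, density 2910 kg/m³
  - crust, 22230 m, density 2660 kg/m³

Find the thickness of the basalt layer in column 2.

4710 m

Take the compensation level at the base of the deeper column (depth z_c below the surface of column 1) and equate Σ ρ_i t_i down to z_c; mantle fills any gap and the z_c terms cancel.
Column 1: 31690×2660 + (z_c − 31690)×3270
Column 2: 1246×0 + x×2910 + 22230×2660 + (z_c − 1246 − 22230 − x)×3270
The z_c×3270 term appears on both sides and cancels. Collect the known terms of each column as K = Σ(ρt)_known − 3270 × (depth of known layers): K_1 = 84295400 − 3270×31690 = −19330900; K_2 = 59131800 − 3270×(1246 + 22230) = −17634720.
Balance: K_1 = K_2 − x×(3270 − 2910), so x = (K_2 − K_1)/(3270 − 2910) = 1696180/360 = 4710 m.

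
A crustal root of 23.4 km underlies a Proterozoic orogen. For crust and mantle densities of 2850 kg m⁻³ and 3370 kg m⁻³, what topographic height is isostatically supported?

For local isostatic compensation: ρ_c h = (ρ_m − ρ_c) r.
h = r (ρ_m − ρ_c) / ρ_c = 23.4 km × (3370 − 2850) / 2850 = 4.27 km.

4.27 km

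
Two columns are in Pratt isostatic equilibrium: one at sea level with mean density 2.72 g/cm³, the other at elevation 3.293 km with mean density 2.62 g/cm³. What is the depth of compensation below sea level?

86.3 km

ρ_ref D = ρ (D + h) → D (ρ_ref − ρ) = ρ h.
D = ρ h/(ρ_ref − ρ) = 2.62 × 3.293 km/(2.72 − 2.62) = 86.3 km.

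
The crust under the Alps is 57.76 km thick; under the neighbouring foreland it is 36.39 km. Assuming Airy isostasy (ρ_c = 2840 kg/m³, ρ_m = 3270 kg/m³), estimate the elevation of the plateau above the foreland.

Excess crust Δ = 57.76 km − 36.39 km = 21.37 km, split between elevation h and root r with h + r = Δ.
Airy balance ρ_c h = (ρ_m − ρ_c) r gives r = h ρ_c/(ρ_m − ρ_c), so h (1 + ρ_c/(ρ_m − ρ_c)) = Δ, i.e. h = Δ (ρ_m − ρ_c)/ρ_m.
h = 21.37 km × 430/3270 = 2.81 km.

2.81 km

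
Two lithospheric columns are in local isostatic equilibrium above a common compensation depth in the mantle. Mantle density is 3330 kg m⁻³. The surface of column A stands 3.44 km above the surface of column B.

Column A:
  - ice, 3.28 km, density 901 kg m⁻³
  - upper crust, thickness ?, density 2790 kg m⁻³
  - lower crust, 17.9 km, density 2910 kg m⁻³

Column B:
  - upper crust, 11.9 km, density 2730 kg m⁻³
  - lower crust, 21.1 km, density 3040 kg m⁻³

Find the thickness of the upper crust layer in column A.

Take the compensation level at the base of the deeper column (depth z_c below the surface of column A) and equate Σ ρ_i t_i down to z_c; mantle fills any gap and the z_c terms cancel.
Column A: 3.28×901 + x×2790 + 17.9×2910 + (z_c − 21.18 − x)×3330
Column B: 3.44×0 + 11.9×2730 + 21.1×3040 + (z_c − 3.44 − 33)×3330
The z_c×3330 term appears on both sides and cancels. Collect the known terms of each column as K = Σ(ρt)_known − 3330 × (depth of known layers): K_A = 55044.28 − 3330×21.18 = −15485.12; K_B = 96631 − 3330×(3.44 + 33) = −24714.2.
Balance: K_A − x×(3330 − 2790) = K_B, so x = (K_A − K_B)/(3330 − 2790) = 9229.08/540 = 17.1 km.

17.1 km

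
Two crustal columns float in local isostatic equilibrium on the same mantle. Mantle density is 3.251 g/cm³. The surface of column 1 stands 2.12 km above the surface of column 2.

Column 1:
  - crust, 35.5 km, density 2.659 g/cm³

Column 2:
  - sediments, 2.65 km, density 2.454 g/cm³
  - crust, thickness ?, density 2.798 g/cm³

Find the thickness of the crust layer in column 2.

26.5 km

Take the compensation level at the base of the deeper column (depth z_c below the surface of column 1) and equate Σ ρ_i t_i down to z_c; mantle fills any gap and the z_c terms cancel.
Column 1: 35.5×2.659 + (z_c − 35.5)×3.251
Column 2: 2.12×0 + 2.65×2.454 + x×2.798 + (z_c − 2.12 − 2.65 − x)×3.251
The z_c×3.251 term appears on both sides and cancels. Collect the known terms of each column as K = Σ(ρt)_known − 3.251 × (depth of known layers): K_1 = 94.3945 − 3.251×35.5 = −21.016; K_2 = 6.5031 − 3.251×(2.12 + 2.65) = −9.00417.
Balance: K_1 = K_2 − x×(3.251 − 2.798), so x = (K_2 − K_1)/(3.251 − 2.798) = 12.0118/0.453 = 26.5 km.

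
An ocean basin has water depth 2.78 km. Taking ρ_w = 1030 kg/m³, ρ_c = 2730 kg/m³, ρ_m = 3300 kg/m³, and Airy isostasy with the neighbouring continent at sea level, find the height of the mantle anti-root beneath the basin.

In Airy isostatic equilibrium: replacing crust with seawater at the top is compensated by replacing crust with mantle at the base: d (ρ_c − ρ_w) = a (ρ_m − ρ_c).
a = d (ρ_c − ρ_w)/(ρ_m − ρ_c) = 2.78 km × 1700/570 = 8.29 km.

8.29 km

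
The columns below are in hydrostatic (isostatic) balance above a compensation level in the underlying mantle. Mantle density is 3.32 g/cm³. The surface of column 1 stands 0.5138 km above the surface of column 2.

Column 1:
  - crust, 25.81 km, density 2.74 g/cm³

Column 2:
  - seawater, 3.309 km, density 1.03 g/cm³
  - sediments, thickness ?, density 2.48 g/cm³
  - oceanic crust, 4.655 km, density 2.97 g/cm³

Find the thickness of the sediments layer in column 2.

Take the compensation level at the base of the deeper column (depth z_c below the surface of column 1) and equate Σ ρ_i t_i down to z_c; mantle fills any gap and the z_c terms cancel.
Column 1: 25.81×2.74 + (z_c − 25.81)×3.32
Column 2: 0.5138×0 + 3.309×1.03 + x×2.48 + 4.655×2.97 + (z_c − 0.5138 − 7.964 − x)×3.32
The z_c×3.32 term appears on both sides and cancels. Collect the known terms of each column as K = Σ(ρt)_known − 3.32 × (depth of known layers): K_1 = 70.7194 − 3.32×25.81 = −14.9698; K_2 = 17.23362 − 3.32×(0.5138 + 7.964) = −10.912676.
Balance: K_1 = K_2 − x×(3.32 − 2.48), so x = (K_2 − K_1)/(3.32 − 2.48) = 4.05712/0.84 = 4.83 km.

4.83 km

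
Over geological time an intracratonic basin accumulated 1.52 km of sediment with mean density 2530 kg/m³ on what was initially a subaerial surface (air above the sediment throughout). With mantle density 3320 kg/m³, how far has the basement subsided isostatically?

1.16 km

Subaerial load: s = t ρ_sed / ρ_m = 1.52 km × 2530/3320 = 1.16 km.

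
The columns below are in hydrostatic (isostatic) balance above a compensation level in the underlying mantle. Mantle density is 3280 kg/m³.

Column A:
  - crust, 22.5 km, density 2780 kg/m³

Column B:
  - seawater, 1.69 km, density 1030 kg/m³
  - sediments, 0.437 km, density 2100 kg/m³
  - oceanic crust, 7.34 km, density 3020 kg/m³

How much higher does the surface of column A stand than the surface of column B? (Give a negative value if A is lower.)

1.53 km

For any compensation level in the mantle, the mantle terms cancel and isostasy reduces to e = (Σt_A − Σt_B) − (Σ(ρt)_A − Σ(ρt)_B) / ρ_m.
Σt_A = 22.5 km; Σt_B = 9.467 km; Σ(ρt)_A = 62550; Σ(ρt)_B = 24825.2 (in km·kg/m³).
e = (22.5 − 9.467) − (62550 − 24825.2) / 3280 = 1.53 km.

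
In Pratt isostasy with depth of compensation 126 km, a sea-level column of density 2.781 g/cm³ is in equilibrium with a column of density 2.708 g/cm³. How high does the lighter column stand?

ρ_ref D = ρ (D + h) → h = D (ρ_ref − ρ)/ρ.
h = 126 km × (2.781 − 2.708)/2.708 = 3.4 km.

3.4 km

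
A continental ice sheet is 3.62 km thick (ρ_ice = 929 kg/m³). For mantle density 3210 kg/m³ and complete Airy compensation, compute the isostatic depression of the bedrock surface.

In Airy isostatic equilibrium: the ice load ρ_ice t is balanced by mantle displaced below, ρ_m s.
s = t ρ_ice / ρ_m = 3.62 km × 929/3210 = 1.05 km.

1.05 km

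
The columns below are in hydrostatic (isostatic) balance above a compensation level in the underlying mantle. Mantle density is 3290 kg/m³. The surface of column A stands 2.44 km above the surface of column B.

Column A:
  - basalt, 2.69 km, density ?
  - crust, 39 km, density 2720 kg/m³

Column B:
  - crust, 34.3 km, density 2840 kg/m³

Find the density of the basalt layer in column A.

2830 kg/m³

Take the compensation level at the base of the deeper column (depth z_c below the surface of column A) and equate Σ ρ_i t_i down to z_c; mantle fills any gap and the z_c terms cancel.
Column A: 2.69×ρ + 39×2720 + (z_c − 41.69)×3290
Column B: 2.44×0 + 34.3×2840 + (z_c − 2.44 − 34.3)×3290
The z_c×3290 term appears on both sides and cancels. Collect the known terms of each column as K = Σ(ρt)_known − 3290 × (depth of known layers): K_A = 106080 − 3290×41.69 = −31080.1; K_B = 97412 − 3290×(2.44 + 34.3) = −23462.6.
Balance: K_A + 2.69×ρ = K_B, so ρ = (K_B − K_A)/2.69 = 7617.5/2.69 = 2830 kg/m³.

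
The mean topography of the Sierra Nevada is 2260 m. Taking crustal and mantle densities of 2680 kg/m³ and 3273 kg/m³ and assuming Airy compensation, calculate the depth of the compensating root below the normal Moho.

In Airy isostatic equilibrium: the weight of the topography is balanced by the buoyancy of the root, ρ_c h = (ρ_m − ρ_c) r.
r = h · ρ_c / (ρ_m − ρ_c) = 2260 m × 2680 / (3273 − 2680) = 10200 m.

10200 m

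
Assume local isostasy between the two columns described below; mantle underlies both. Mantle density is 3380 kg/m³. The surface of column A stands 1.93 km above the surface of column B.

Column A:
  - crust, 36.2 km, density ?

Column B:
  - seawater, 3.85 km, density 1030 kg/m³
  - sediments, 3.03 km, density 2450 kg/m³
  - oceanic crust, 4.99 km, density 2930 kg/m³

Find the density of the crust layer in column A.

2810 kg/m³

Take the compensation level at the base of the deeper column (depth z_c below the surface of column A) and equate Σ ρ_i t_i down to z_c; mantle fills any gap and the z_c terms cancel.
Column A: 36.2×ρ + (z_c − 36.2)×3380
Column B: 1.93×0 + 3.85×1030 + 3.03×2450 + 4.99×2930 + (z_c − 1.93 − 11.87)×3380
The z_c×3380 term appears on both sides and cancels. Collect the known terms of each column as K = Σ(ρt)_known − 3380 × (depth of known layers): K_A = 0 − 3380×36.2 = −122356; K_B = 26009.7 − 3380×(1.93 + 11.87) = −20634.3.
Balance: K_A + 36.2×ρ = K_B, so ρ = (K_B − K_A)/36.2 = 101722/36.2 = 2810 kg/m³.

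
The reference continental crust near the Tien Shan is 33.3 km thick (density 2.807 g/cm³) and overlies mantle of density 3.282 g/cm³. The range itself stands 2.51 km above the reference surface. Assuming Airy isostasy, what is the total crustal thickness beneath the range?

Root depth r = h ρ_c / (ρ_m − ρ_c) = 2.51 km × 2.807 / 0.475 = 14.83 km.
Total thickness = T + h + r = 33.3 km + 2.51 km + 14.83 km = 50.6 km.

50.6 km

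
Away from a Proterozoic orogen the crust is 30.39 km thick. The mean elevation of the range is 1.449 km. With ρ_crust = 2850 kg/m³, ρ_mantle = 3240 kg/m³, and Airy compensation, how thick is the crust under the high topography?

42.4 km

Root depth r = h ρ_c / (ρ_m − ρ_c) = 1.449 km × 2850 / 390 = 10.59 km.
Total thickness = T + h + r = 30.39 km + 1.449 km + 10.59 km = 42.4 km.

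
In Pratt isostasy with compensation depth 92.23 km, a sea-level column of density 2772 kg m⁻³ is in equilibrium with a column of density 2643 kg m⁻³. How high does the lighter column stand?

4.5 km

ρ_ref D = ρ (D + h) → h = D (ρ_ref − ρ)/ρ.
h = 92.23 km × (2772 − 2643)/2643 = 4.5 km.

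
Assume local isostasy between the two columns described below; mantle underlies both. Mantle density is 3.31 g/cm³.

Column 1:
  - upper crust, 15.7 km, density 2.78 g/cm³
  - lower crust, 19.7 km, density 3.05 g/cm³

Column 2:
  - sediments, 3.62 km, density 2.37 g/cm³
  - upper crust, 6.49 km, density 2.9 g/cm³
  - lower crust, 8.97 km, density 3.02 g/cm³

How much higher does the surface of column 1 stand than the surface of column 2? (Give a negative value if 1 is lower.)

1.44 km

For any compensation level in the mantle, the mantle terms cancel and isostasy reduces to e = (Σt_1 − Σt_2) − (Σ(ρt)_1 − Σ(ρt)_2) / ρ_m.
Σt_1 = 35.4 km; Σt_2 = 19.08 km; Σ(ρt)_1 = 103.731; Σ(ρt)_2 = 54.4898 (in km·g/cm³).
e = (35.4 − 19.08) − (103.731 − 54.4898) / 3.31 = 1.44 km.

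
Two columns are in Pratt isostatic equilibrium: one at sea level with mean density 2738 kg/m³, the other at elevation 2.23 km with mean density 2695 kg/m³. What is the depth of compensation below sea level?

140 km

ρ_ref D = ρ (D + h) → D (ρ_ref − ρ) = ρ h.
D = ρ h/(ρ_ref − ρ) = 2695 × 2.23 km/(2738 − 2695) = 140 km.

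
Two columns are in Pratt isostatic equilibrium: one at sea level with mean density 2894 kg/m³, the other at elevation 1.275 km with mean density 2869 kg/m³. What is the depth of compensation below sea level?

146 km

ρ_ref D = ρ (D + h) → D (ρ_ref − ρ) = ρ h.
D = ρ h/(ρ_ref − ρ) = 2869 × 1.275 km/(2894 − 2869) = 146 km.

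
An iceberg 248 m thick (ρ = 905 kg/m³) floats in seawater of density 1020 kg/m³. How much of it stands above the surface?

28 m

Floating equilibrium: submerged depth d = t ρ_obj/ρ_fluid = 248 m × 905/1020 = 220 m.
Freeboard = t − d = 248 m − 220 m = 28 m.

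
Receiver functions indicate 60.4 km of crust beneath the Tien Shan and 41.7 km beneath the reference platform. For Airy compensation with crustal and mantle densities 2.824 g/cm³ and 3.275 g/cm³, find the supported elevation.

Excess crust Δ = 60.4 km − 41.7 km = 18.7 km, split between elevation h and root r with h + r = Δ.
Airy balance ρ_c h = (ρ_m − ρ_c) r gives r = h ρ_c/(ρ_m − ρ_c), so h (1 + ρ_c/(ρ_m − ρ_c)) = Δ, i.e. h = Δ (ρ_m − ρ_c)/ρ_m.
h = 18.7 km × 0.451/3.275 = 2.58 km.

2.58 km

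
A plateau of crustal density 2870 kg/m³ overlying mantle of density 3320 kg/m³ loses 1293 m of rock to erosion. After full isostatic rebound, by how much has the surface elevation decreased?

Rebound u = e ρ_c/ρ_m = 1293 m × 2870/3320 = 1118 m.
Net surface drop = e − u = 1293 m − 1118 m = e (ρ_m − ρ_c)/ρ_m = 175 m.

175 m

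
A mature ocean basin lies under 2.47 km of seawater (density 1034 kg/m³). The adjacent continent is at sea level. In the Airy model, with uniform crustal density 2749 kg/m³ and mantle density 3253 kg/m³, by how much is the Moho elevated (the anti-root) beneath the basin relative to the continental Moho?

8.4 km

Balancing pressure at the compensation depth: replacing crust with seawater at the top is compensated by replacing crust with mantle at the base: d (ρ_c − ρ_w) = a (ρ_m − ρ_c).
a = d (ρ_c − ρ_w)/(ρ_m − ρ_c) = 2.47 km × 1715/504 = 8.4 km.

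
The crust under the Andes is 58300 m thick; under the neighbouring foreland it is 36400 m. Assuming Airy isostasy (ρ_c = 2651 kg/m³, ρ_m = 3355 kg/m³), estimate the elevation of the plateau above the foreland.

Excess crust Δ = 58300 m − 36400 m = 21900 m, split between elevation h and root r with h + r = Δ.
Airy balance ρ_c h = (ρ_m − ρ_c) r gives r = h ρ_c/(ρ_m − ρ_c), so h (1 + ρ_c/(ρ_m − ρ_c)) = Δ, i.e. h = Δ (ρ_m − ρ_c)/ρ_m.
h = 21900 m × 704/3355 = 4600 m.

4600 m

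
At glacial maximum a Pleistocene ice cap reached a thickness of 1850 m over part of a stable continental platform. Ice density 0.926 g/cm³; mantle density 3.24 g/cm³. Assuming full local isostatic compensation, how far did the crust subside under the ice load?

For local isostatic compensation: the ice load ρ_ice t is balanced by mantle displaced below, ρ_m s.
s = t ρ_ice / ρ_m = 1850 m × 0.926/3.24 = 529 m.

529 m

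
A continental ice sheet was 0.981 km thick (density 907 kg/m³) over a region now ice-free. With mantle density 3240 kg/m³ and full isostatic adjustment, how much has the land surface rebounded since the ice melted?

Removing the load lets mantle flow back in; uplift u satisfies ρ_ice t = ρ_m u.
u = t ρ_ice/ρ_m = 0.981 km × 907/3240 = 0.275 km.

0.275 km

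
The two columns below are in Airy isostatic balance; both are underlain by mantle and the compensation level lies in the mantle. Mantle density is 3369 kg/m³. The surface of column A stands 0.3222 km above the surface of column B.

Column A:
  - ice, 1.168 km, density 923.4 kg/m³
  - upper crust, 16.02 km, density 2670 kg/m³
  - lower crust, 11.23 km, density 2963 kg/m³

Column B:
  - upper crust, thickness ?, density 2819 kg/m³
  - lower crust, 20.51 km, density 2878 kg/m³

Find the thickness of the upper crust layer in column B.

13.6 km

Take the compensation level at the base of the deeper column (depth z_c below the surface of column A) and equate Σ ρ_i t_i down to z_c; mantle fills any gap and the z_c terms cancel.
Column A: 1.168×923.4 + 16.02×2670 + 11.23×2963 + (z_c − 28.418)×3369
Column B: 0.3222×0 + x×2819 + 20.51×2878 + (z_c − 0.3222 − 20.51 − x)×3369
The z_c×3369 term appears on both sides and cancels. Collect the known terms of each column as K = Σ(ρt)_known − 3369 × (depth of known layers): K_A = 77126.4212 − 3369×28.418 = −18613.8208; K_B = 59027.78 − 3369×(0.3222 + 20.51) = −11155.9018.
Balance: K_A = K_B − x×(3369 − 2819), so x = (K_B − K_A)/(3369 − 2819) = 7457.92/550 = 13.6 km.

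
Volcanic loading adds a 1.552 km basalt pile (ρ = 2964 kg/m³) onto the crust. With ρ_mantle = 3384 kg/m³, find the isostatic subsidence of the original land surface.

Subaerial loading: s = t ρ_load / ρ_m.
s = 1.552 km × 2964/3384 = 1.36 km.

1.36 km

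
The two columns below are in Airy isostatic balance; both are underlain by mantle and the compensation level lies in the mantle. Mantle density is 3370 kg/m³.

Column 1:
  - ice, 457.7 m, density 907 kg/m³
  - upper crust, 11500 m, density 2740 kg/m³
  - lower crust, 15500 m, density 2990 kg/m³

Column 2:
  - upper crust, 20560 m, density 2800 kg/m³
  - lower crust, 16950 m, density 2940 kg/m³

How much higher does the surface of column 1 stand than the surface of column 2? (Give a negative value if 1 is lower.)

For any compensation level in the mantle, the mantle terms cancel and isostasy reduces to e = (Σt_1 − Σt_2) − (Σ(ρt)_1 − Σ(ρt)_2) / ρ_m.
Σt_1 = 27457.7 m; Σt_2 = 37510 m; Σ(ρt)_1 = 78270133.9; Σ(ρt)_2 = 107401000 (in m·kg/m³).
e = (27457.7 − 37510) − (78270133.9 − 107401000) / 3370 = −1410 m.

−1410 m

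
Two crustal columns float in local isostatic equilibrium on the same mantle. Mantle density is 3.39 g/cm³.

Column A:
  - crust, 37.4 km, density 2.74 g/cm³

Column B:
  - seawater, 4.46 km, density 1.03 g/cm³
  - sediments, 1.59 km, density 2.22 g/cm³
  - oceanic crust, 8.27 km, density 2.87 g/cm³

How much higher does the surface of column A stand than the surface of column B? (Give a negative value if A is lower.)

For any compensation level in the mantle, the mantle terms cancel and isostasy reduces to e = (Σt_A − Σt_B) − (Σ(ρt)_A − Σ(ρt)_B) / ρ_m.
Σt_A = 37.4 km; Σt_B = 14.32 km; Σ(ρt)_A = 102.476; Σ(ρt)_B = 31.8585 (in km·g/cm³).
e = (37.4 − 14.32) − (102.476 − 31.8585) / 3.39 = 2.25 km.

2.25 km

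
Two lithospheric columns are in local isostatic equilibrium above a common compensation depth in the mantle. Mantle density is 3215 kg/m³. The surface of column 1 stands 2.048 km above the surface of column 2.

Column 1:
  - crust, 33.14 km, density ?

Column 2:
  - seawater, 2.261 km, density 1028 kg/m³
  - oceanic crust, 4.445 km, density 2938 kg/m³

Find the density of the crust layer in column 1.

Take the compensation level at the base of the deeper column (depth z_c below the surface of column 1) and equate Σ ρ_i t_i down to z_c; mantle fills any gap and the z_c terms cancel.
Column 1: 33.14×ρ + (z_c − 33.14)×3215
Column 2: 2.048×0 + 2.261×1028 + 4.445×2938 + (z_c − 2.048 − 6.706)×3215
The z_c×3215 term appears on both sides and cancels. Collect the known terms of each column as K = Σ(ρt)_known − 3215 × (depth of known layers): K_1 = 0 − 3215×33.14 = −106545.1; K_2 = 15383.718 − 3215×(2.048 + 6.706) = −12760.392.
Balance: K_1 + 33.14×ρ = K_2, so ρ = (K_2 − K_1)/33.14 = 93784.7/33.14 = 2830 kg/m³.

2830 kg/m³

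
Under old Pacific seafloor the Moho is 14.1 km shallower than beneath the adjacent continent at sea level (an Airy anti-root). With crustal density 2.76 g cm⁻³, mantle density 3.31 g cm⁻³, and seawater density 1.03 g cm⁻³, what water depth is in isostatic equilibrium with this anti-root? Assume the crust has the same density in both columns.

Replacing a thickness d of crust by seawater at the top must be balanced by replacing crust with mantle at the base: d (ρ_c − ρ_w) = a (ρ_m − ρ_c).
d = a (ρ_m − ρ_c)/(ρ_c − ρ_w) = 14.1 km × 0.55/1.73 = 4.48 km.

4.48 km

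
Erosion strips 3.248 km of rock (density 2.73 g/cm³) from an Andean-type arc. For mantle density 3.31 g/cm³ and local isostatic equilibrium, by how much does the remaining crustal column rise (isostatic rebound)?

Unloading: uplift u = e ρ_c/ρ_m = 3.248 km × 2.73/3.31 = 2.68 km.

2.68 km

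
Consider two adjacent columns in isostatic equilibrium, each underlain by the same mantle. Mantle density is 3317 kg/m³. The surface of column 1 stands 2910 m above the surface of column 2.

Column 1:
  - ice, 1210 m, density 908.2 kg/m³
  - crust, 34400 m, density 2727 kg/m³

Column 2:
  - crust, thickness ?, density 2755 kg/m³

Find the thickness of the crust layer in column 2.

Take the compensation level at the base of the deeper column (depth z_c below the surface of column 1) and equate Σ ρ_i t_i down to z_c; mantle fills any gap and the z_c terms cancel.
Column 1: 1210×908.2 + 34400×2727 + (z_c − 35610)×3317
Column 2: 2910×0 + x×2755 + (z_c − 2910 − 0 − x)×3317
The z_c×3317 term appears on both sides and cancels. Collect the known terms of each column as K = Σ(ρt)_known − 3317 × (depth of known layers): K_1 = 94907722 − 3317×35610 = −23210648; K_2 = 0 − 3317×(2910 + 0) = −9652470.
Balance: K_1 = K_2 − x×(3317 − 2755), so x = (K_2 − K_1)/(3317 − 2755) = 13558200/562 = 24100 m.

24100 m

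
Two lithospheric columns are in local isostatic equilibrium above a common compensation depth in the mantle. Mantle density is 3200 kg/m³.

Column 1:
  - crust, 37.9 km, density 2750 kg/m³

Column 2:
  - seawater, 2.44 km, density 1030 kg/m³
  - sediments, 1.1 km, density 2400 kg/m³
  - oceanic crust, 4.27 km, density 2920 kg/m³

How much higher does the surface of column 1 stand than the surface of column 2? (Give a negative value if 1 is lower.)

For any compensation level in the mantle, the mantle terms cancel and isostasy reduces to e = (Σt_1 − Σt_2) − (Σ(ρt)_1 − Σ(ρt)_2) / ρ_m.
Σt_1 = 37.9 km; Σt_2 = 7.81 km; Σ(ρt)_1 = 104225; Σ(ρt)_2 = 17621.6 (in km·kg/m³).
e = (37.9 − 7.81) − (104225 − 17621.6) / 3200 = 3.03 km.

3.03 km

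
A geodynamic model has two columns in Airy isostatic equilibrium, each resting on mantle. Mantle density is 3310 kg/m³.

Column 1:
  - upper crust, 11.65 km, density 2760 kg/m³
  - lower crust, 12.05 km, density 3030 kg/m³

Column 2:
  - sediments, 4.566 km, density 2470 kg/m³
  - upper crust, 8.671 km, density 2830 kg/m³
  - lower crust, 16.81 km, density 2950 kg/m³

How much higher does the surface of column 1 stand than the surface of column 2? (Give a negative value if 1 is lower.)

−1.29 km

For any compensation level in the mantle, the mantle terms cancel and isostasy reduces to e = (Σt_1 − Σt_2) − (Σ(ρt)_1 − Σ(ρt)_2) / ρ_m.
Σt_1 = 23.7 km; Σt_2 = 30.047 km; Σ(ρt)_1 = 68665.5; Σ(ρt)_2 = 85406.45 (in km·kg/m³).
e = (23.7 − 30.047) − (68665.5 − 85406.45) / 3310 = −1.29 km.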